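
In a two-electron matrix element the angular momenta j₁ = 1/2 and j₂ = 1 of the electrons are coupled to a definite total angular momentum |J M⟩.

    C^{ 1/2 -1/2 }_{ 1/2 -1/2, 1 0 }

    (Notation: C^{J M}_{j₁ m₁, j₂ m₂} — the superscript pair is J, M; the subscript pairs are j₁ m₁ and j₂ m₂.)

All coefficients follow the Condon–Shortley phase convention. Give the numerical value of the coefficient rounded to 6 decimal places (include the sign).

−√(1/3) ≈ -0.577350

j₁+j₂−J=1  J+j₁−j₂=0  J−j₁+j₂=1  j₁+j₂+J+1=3
(j₁±m₁, j₂±m₂, J±M) = (0,1,1,1,0,1)
P² = 1/3
sum k=1..1:
  [1] −1/1 = -1
S = -1
C² = P²·S² = 1/3 ; C = -0.577350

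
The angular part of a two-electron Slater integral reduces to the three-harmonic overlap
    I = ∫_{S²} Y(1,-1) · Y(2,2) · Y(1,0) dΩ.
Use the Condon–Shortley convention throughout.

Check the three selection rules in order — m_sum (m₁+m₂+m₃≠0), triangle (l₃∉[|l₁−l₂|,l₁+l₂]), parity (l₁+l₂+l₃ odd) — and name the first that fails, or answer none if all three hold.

Σmᵢ = 1  ✗
l₃∈[|l₁−l₂|,l₁+l₂]=[1,3], have l₃=1
Σlᵢ = 4 ⇒ even

m_sum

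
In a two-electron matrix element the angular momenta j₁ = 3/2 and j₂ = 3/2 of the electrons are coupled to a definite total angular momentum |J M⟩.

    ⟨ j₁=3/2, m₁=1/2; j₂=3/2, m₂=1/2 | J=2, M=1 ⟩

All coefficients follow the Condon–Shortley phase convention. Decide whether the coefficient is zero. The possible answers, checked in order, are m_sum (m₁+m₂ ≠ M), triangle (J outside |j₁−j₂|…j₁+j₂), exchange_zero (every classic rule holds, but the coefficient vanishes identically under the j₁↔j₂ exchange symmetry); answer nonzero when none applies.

m-sum: m₁+m₂ = 1/2+1/2 = 1, M = 1  ✓
triangle: |j₁−j₂| = 0 ≤ J = 2 ≤ j₁+j₂ = 3  ✓
exchange: j₁=j₂ and m₁=m₂, and (−1)^(j₁+j₂−J) = (−1)^1 = −1 forces ⟨j₁m₁;j₂m₂|JM⟩ = −⟨j₂m₂;j₁m₁|JM⟩ = −⟨j₁m₁;j₂m₂|JM⟩ ⇒ the coefficient vanishes identically
Racah sum check: Σ_k collapses to 0 ⇒ CG = 0

exchange_zero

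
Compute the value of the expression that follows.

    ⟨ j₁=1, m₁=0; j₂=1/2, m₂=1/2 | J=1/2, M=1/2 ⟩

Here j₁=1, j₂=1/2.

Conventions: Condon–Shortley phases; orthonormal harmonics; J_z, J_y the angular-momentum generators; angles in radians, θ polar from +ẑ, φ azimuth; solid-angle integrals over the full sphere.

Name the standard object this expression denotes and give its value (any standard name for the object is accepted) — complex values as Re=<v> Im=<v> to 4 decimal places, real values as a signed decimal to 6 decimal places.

Clebsch–Gordan coefficient, −√(1/3) ≈ -0.577350

This is a Clebsch–Gordan (vector-coupling) coefficient.
√[2·1!1!0!/3! · 1!1!1!0!1!0!] = √(1/3)
  +(−1)^1/∏(1,0,0,0,1,0)! = -1  (running -1)
⟨..|..⟩ = √(1/3)·(-1) = -0.577350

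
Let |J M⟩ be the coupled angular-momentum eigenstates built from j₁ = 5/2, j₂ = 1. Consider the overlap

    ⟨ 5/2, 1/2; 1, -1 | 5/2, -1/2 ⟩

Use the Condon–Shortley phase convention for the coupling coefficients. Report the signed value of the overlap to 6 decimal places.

+√(18/35) = +0.717137

triangle: 1!×4!×1!/7! = 24/5040
(j±m)!: 3!×2!×0!×2!×2!×3! = 288
prefactor² = (2J+1)×Δ×N² = 288/35
  k=0: +1/(0!×1!×2!×0!×2!×1!) = 1/4
Σ = 1/4  ⇒  CG² = 288/35×(1/4)² = 18/35
CG = +√(18/35) = +0.717137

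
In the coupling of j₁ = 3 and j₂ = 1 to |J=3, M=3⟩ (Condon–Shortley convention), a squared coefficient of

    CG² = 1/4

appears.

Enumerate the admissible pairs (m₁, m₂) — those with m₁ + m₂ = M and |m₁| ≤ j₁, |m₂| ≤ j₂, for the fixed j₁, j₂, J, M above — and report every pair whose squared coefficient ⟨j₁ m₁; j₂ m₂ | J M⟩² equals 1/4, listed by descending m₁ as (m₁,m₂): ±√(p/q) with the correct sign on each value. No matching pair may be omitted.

Admissible pairs with m₁+m₂ = M = 3: (2,1), (3,0)
  (m₁,m₂)=(3,0): CG² = 3/4, CG = +√(3/4)
  (m₁,m₂)=(2,1): CG² = 1/4, CG = −√(1/4)   ← matches the target
Pairs with CG² = 1/4: (2,1): −√(1/4)

(2,1): −√(1/4)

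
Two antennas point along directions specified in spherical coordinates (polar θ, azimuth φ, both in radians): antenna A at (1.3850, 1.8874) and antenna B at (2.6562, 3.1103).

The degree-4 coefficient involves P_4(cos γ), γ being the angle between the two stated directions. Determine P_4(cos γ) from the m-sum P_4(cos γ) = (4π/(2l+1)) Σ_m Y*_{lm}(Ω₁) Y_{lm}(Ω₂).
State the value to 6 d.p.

0.374813

Addition theorem: P_4(cos γ) = (4π/9) Σ_m Y*_{lm}(Ω₁) Y_{lm}(Ω₂), m = −4…4:
  m=-4: Y*=(0.123731, 0.393868)  Y=(0.020804, 0.002618)  product (0.001543, 0.008518)
  m=-3: Y*=(0.178509, -0.127705)  Y=(0.111938, 0.010540)  product (0.021328, -0.012414)
  m=-2: Y*=(0.198249, 0.145522)  Y=(0.325312, 0.020386)  product (0.061526, 0.051382)
  m=-1: Y*=(0.073835, -0.225363)  Y=(0.483199, 0.015126)  product (0.039086, -0.107779)
  m=+0: Y*=(0.213371, -0.000000)  Y=(0.100645, 0.000000)  product (0.021475, 0.000000)
  m=+1: Y*=(-0.073835, -0.225363)  Y=(-0.483199, 0.015126)  product (0.039086, 0.107779)
  m=+2: Y*=(0.198249, -0.145522)  Y=(0.325312, -0.020386)  product (0.061526, -0.051382)
  m=+3: Y*=(-0.178509, -0.127705)  Y=(-0.111938, 0.010540)  product (0.021328, 0.012414)
  m=+4: Y*=(0.123731, -0.393868)  Y=(0.020804, -0.002618)  product (0.001543, -0.008518)
Accumulated sum (0.268440, -0.000000); after 4π/(2l+1) scaling, (0.374813, -0.000000) ⇒ P_4 = 0.374813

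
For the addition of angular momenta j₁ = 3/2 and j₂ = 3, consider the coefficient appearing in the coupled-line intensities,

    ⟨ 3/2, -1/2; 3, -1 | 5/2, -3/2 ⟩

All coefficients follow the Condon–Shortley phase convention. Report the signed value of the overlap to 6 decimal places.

triangle: 2!·1!·4!/8! = 48/40320
(j±m)!: 1!·2!·2!·4!·1!·4! = 2304
prefactor² = (2J+1)·Δ·N² = 576/35
  k=1: −1/(1!·1!·1!·1!·0!·3!) = -1/6
  k=2: +1/(2!·0!·0!·0!·1!·4!) = 1/48
Σ = -7/48  ⇒  CG² = 576/35·(-7/48)² = 7/20
CG = −√(7/20) = -0.591608

-0.591608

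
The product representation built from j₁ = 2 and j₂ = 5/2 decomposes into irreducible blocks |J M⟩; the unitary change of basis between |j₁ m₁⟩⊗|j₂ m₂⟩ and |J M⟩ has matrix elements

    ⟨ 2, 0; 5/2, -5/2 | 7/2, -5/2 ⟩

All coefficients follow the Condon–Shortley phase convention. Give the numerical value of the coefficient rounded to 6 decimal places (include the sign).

+0.690066

j₁+j₂−J=1  J+j₁−j₂=3  J−j₁+j₂=4  j₁+j₂+J+1=9
(j₁±m₁, j₂±m₂, J±M) = (2,2,0,5,1,6)
P² = 7680/7
sum k=0..0:
  [0] +1/48 = 1/48
S = 1/48
C² = P²·S² = 10/21 ; C = +0.690066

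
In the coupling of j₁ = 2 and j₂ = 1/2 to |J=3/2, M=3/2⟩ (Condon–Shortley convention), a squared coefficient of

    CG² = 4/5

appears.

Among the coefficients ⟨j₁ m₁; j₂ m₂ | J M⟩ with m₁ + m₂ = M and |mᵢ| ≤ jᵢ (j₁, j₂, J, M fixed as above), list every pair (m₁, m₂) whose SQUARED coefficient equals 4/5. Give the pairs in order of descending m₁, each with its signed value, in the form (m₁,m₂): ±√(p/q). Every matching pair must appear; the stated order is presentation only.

(2,-1/2): +√(4/5)

Admissible pairs with m₁+m₂ = M = 3/2: (1,1/2), (2,-1/2)
  (m₁,m₂)=(2,-1/2): CG² = 4/5, CG = +√(4/5)   ← matches the target
  (m₁,m₂)=(1,1/2): CG² = 1/5, CG = −√(1/5)
Pairs with CG² = 4/5: (2,-1/2): +√(4/5)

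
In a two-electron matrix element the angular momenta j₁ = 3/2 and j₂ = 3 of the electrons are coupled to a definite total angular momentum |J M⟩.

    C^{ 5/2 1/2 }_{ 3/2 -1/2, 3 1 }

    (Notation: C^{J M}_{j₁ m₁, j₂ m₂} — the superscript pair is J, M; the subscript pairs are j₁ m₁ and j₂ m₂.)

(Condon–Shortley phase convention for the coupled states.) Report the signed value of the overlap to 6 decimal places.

triangle: 2!×1!×4!/8! = 48/40320
(j±m)!: 1!×2!×4!×2!×3!×2! = 1152
prefactor² = (2J+1)×Δ×N² = 288/35
  k=1: −1/(1!×1!×1!×3!×0!×1!) = -1/6
  k=2: +1/(2!×0!×0!×2!×1!×2!) = 1/8
Σ = -1/24  ⇒  CG² = 288/35×(-1/24)² = 1/70
CG = −√(1/70) = -0.119523

-0.119523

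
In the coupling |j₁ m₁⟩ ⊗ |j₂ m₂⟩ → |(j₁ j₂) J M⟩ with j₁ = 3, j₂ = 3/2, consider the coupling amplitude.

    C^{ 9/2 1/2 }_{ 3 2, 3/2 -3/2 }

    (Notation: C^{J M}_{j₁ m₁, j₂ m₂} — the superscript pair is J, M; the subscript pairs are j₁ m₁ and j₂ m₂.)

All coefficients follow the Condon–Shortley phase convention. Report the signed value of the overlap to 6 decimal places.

triangle: 0!*6!*3!/10! = 4320/3628800
(j±m)!: 5!*1!*0!*3!*5!*4! = 2073600
prefactor² = (2J+1)*Δ*N² = 172800/7
  k=0: +1/(0!*0!*1!*0!*5!*3!) = 1/720
Σ = 1/720  ⇒  CG² = 172800/7*(1/720)² = 1/21
CG = +√(1/21) = +0.218218

+0.218218  (= +√(1/21))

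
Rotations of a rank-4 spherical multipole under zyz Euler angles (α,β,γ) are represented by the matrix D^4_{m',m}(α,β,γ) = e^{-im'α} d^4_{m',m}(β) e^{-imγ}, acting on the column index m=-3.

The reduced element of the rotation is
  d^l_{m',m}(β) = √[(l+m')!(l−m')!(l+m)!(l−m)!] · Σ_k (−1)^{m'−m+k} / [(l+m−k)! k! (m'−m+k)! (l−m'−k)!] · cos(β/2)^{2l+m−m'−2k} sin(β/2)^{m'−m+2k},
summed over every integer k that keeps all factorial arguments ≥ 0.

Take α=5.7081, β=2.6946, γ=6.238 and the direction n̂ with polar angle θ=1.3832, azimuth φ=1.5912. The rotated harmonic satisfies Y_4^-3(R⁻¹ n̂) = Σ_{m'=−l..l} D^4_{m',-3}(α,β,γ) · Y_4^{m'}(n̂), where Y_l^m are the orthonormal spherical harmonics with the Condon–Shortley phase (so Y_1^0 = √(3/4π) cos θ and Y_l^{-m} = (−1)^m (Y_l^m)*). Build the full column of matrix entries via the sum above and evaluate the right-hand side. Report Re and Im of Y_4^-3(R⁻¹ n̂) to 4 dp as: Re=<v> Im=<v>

Need the full column D^4_{m',-3} for m'=−4..4 at α=5.7081, β=2.6946, γ=6.2380.
cos(β/2)=0.221640, sin(β/2)=0.975128
d^4_{-4,-3}: single k=1 term ⇒ +0.000072;  D = -0.000055-0.000047i
d^4_{-3,-3}: k∈[0..1] ⇒ +0.000006 -0.000789 = -0.000783;  D = +0.000224+0.000751i
d^4_{-2,-3}: k∈[0..1] ⇒ -0.000096 +0.005567 = +0.005471;  D = +0.001539-0.005250i
d^4_{-1,-3}: k∈[0..1] ⇒ +0.000895 -0.028864 = -0.027970;  D = -0.021199+0.018245i
d^4_{0,-3}: k∈[0..1] ⇒ -0.005868 +0.113585 = +0.107717;  D = +0.106728-0.014557i
d^4_{1,-3}: k∈[0..1] ⇒ +0.028864 -0.335227 = -0.306363;  D = -0.277243-0.130361i
d^4_{2,-3}: k∈[0..1] ⇒ -0.107756 +0.695258 = +0.587502;  D = +0.310170+0.498952i
d^4_{3,-3}: k∈[0..1] ⇒ +0.295642 -0.817513 = -0.521871;  D = +0.009865-0.521778i
d^4_{4,-3}: single k=0 term ⇒ -0.525565;  D = +0.294144-0.435544i
Y_4^{m'}(θ=1.3832,φ=1.5912) and Σ D·Y over m':
  (-0.0001-0.0000i)·(+0.4109-0.0336i)  (+0.0002+0.0008i)·(+0.0135+0.2209i)  (+0.0015-0.0053i)·(+0.2441-0.0100i)  (-0.0212+0.0182i)·(+0.0049+0.2389i)  (+0.1067-0.0146i)·(+0.2115+0.0000i)  (-0.2772-0.1304i)·(-0.0049+0.2389i)  (+0.3102+0.4990i)·(+0.2441+0.0100i)  (+0.0099-0.5218i)·(-0.0135+0.2209i)  (+0.2941-0.4355i)·(+0.4109+0.0336i)
Y_4^-3(R⁻¹ n̂) = +0.372125-0.109871i

Re=0.3721 Im=-0.1099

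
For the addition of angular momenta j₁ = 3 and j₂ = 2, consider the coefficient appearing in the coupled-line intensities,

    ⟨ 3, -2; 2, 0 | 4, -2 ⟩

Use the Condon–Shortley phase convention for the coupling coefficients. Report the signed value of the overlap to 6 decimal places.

−√(12/35) = -0.585540

triangle: 1!*5!*3!/10! = 720/3628800
(j±m)!: 1!*5!*2!*2!*2!*6! = 691200
prefactor² = (2J+1)*Δ*N² = 8640/7
  k=0: +1/(0!*1!*5!*2!*0!*1!) = 1/240
  k=1: −1/(1!*0!*4!*1!*1!*2!) = -1/48
Σ = -1/60  ⇒  CG² = 8640/7*(-1/60)² = 12/35
CG = −√(12/35) = -0.585540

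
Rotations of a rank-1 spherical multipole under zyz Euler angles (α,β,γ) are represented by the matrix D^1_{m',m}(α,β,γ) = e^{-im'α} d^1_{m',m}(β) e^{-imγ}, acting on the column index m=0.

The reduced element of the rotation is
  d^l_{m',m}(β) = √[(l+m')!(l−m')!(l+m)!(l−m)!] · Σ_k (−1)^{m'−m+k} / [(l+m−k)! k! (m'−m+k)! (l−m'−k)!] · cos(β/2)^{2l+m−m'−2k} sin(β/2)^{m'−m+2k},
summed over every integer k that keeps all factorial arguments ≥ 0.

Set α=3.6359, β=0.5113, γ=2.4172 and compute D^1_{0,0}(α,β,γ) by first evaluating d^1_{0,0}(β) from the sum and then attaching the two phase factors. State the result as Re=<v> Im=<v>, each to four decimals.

Re=0.8721 Im=0.0000

D^1_{0,0}(3.6359,0.5113,2.4172) = e^{-i·0·3.6359}·d^1_{0,0}(0.5113)·e^{-i·0·2.4172}. Compute d first:
Half-angle: c=0.967499, s=0.252874. N=√(1·1·1·1)=1.000000
k: max(0,(0)−(0))=0 … min(1+(0),1−(0))=1
  k=0: (−1)^0·1.0000/(1)·0.9675^2·0.2529^0 = +0.936055
  k=1: (−1)^1·1.0000/(1)·0.9675^0·0.2529^2 = -0.063945
d^1_{0,0}(0.5113) = +0.936055 -0.063945 = +0.872109
Phases: e^{-i·(0)·3.6359}=+1.000000+0.000000i, e^{-i·(0)·2.4172}=+1.000000+0.000000i ⇒ D=+0.872109+0.000000i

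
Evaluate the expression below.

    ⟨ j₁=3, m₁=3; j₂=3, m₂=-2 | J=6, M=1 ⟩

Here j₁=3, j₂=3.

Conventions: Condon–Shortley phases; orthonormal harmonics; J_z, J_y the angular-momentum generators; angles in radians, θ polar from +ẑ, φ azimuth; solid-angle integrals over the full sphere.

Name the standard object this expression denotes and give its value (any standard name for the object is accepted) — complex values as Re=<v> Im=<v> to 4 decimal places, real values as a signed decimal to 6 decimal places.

Clebsch–Gordan coefficient, +√(1/132) ≈ +0.087039

This is a Clebsch–Gordan (vector-coupling) coefficient.
√[13·0!6!6!/13! · 6!0!1!5!7!5!] = √(622080000/11)
  +(−1)^0/∏(0,0,0,1,6,5)! = 1/86400  (running 1/86400)
⟨..|..⟩ = √(622080000/11)·(1/86400) = +0.087039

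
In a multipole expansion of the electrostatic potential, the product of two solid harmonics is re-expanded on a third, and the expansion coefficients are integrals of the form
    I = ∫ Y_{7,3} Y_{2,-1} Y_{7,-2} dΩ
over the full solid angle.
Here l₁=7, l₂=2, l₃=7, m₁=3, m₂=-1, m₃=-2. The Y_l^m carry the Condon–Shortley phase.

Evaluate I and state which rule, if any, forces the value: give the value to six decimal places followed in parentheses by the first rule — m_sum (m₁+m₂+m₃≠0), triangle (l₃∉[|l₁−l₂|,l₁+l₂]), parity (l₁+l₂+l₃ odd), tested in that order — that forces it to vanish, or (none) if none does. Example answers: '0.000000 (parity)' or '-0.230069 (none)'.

m-sum 0 ✓  L=16 even ✓  5≤7≤9 ✓
Π(2lᵢ+1) = 15×5×15 = 1125
triangle coeff Δ(7,2,7) = 1/185640
Σ_t [0,2]: t=0:+1/2419200 t=1:−1/518400 t=2:+1/2419200 = -1/907200
(3j)²=56/3315 [(7 2 7; 0 0 0)], sign=+1
Σ_t [0,1]: t=0:+1/1935360 t=1:−1/4354560 = 1/3483648
(3j)²=125/12376 [(7 2 7; 3 -1 -2)], sign=-1
⇒ 4πI² = 9375/48841
I = (-1)√(9375/48841/(4π)) = -0.12359145
No selection rule forces the value: the integral is nonzero (none).

-0.123591 (none)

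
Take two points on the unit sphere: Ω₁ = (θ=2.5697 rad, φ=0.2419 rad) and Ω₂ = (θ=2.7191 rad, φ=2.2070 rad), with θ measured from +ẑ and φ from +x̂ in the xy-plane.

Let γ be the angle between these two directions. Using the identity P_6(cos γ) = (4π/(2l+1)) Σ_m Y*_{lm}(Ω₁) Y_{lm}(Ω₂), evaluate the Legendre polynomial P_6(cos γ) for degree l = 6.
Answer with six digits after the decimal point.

Addition theorem: P_6(cos γ) = (4π/13) Σ_m Y*_{lm}(Ω₁) Y_{lm}(Ω₂), m = −6…6:
  term(m=-6) = +0.000020+0.000020i   from Y*(Ω₁)=+0.001446+0.012055i, Y(Ω₂)=+0.001792-0.001436i
  term(m=-5) = -0.001064+0.000451i   from Y*(Ω₁)=-0.023100-0.061129i, Y(Ω₂)=-0.000697-0.017677i
  term(m=-4) = -0.000109-0.017056i   from Y*(Ω₁)=+0.117706+0.170876i, Y(Ω₂)=-0.067992-0.046195i
  term(m=-3) = +0.096753+0.039532i   from Y*(Ω₁)=-0.310356-0.275349i, Y(Ω₂)=-0.237674+0.083490i
  term(m=-2) = -0.155703+0.156706i   from Y*(Ω₁)=+0.402950+0.211730i, Y(Ω₂)=-0.142671+0.463862i
  term(m=-1) = -0.009150-0.021991i   from Y*(Ω₁)=-0.052113-0.012858i, Y(Ω₂)=+0.263654+0.356935i
  term(m=+0) = +0.070722+0.000000i   from Y*(Ω₁)=-0.418485-0.000000i, Y(Ω₂)=-0.168995+0.000000i
  term(m=+1) = -0.009150+0.021991i   from Y*(Ω₁)=+0.052113-0.012858i, Y(Ω₂)=-0.263654+0.356935i
  term(m=+2) = -0.155703-0.156706i   from Y*(Ω₁)=+0.402950-0.211730i, Y(Ω₂)=-0.142671-0.463862i
  term(m=+3) = +0.096753-0.039532i   from Y*(Ω₁)=+0.310356-0.275349i, Y(Ω₂)=+0.237674+0.083490i
  term(m=+4) = -0.000109+0.017056i   from Y*(Ω₁)=+0.117706-0.170876i, Y(Ω₂)=-0.067992+0.046195i
  term(m=+5) = -0.001064-0.000451i   from Y*(Ω₁)=+0.023100-0.061129i, Y(Ω₂)=+0.000697-0.017677i
  term(m=+6) = +0.000020-0.000020i   from Y*(Ω₁)=+0.001446-0.012055i, Y(Ω₂)=+0.001792+0.001436i
Accumulated sum -0.067788+0.000000i; after 4π/(2l+1) scaling, -0.065527+0.000000i ⇒ P_6 = -0.065527

-0.065527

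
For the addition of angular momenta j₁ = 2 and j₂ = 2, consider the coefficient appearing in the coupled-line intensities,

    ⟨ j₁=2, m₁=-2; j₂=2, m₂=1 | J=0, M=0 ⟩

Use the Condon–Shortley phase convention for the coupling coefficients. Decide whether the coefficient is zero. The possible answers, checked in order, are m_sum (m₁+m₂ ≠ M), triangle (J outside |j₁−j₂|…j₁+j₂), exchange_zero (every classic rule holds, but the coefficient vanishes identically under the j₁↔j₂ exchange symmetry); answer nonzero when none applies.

m-sum: m₁+m₂ = -2+1 = -1, M = 0  ✗ ⇒ coefficient is 0

m_sum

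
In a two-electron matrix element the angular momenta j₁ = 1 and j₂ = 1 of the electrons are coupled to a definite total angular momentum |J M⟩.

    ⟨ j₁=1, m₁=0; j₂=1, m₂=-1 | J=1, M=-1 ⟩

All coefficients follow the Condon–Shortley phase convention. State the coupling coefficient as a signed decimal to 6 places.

triangle: 1!*1!*1!/4! = 1/24
(j±m)!: 1!*1!*0!*2!*0!*2! = 4
prefactor² = (2J+1)*Δ*N² = 1/2
  k=0: +1/(0!*1!*1!*0!*0!*1!) = 1
Σ = 1  ⇒  CG² = 1/2*1² = 1/2
CG = +√(1/2) = +0.707107

+0.707107  (= +√(1/2))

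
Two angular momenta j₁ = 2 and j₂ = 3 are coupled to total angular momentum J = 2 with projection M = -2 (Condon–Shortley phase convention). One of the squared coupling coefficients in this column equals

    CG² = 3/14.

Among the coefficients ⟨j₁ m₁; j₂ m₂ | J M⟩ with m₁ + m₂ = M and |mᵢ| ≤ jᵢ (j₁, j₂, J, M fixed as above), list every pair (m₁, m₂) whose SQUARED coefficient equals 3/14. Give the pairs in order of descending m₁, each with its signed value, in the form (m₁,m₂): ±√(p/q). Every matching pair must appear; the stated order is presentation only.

(-1,-1): +√(3/14)

Admissible pairs with m₁+m₂ = M = -2: (-2,0), (-1,-1), (0,-2), (1,-3)
  (m₁,m₂)=(1,-3): CG² = 5/14, CG = +√(5/14)
  (m₁,m₂)=(0,-2): CG² = 5/14, CG = −√(5/14)
  (m₁,m₂)=(-1,-1): CG² = 3/14, CG = +√(3/14)   ← matches the target
  (m₁,m₂)=(-2,0): CG² = 1/14, CG = −√(1/14)
Pairs with CG² = 3/14: (-1,-1): +√(3/14)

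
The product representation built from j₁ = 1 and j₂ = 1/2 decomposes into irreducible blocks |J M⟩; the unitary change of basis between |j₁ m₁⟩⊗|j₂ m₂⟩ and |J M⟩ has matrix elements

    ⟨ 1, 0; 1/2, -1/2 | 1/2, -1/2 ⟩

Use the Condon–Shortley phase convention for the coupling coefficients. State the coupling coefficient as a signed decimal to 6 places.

+0.577350

triangle: 1!*1!*0!/3! = 1/6
(j±m)!: 1!*1!*0!*1!*0!*1! = 1
prefactor² = (2J+1)*Δ*N² = 1/3
  k=0: +1/(0!*1!*1!*0!*0!*0!) = 1
Σ = 1  ⇒  CG² = 1/3*1² = 1/3
CG = +√(1/3) = +0.577350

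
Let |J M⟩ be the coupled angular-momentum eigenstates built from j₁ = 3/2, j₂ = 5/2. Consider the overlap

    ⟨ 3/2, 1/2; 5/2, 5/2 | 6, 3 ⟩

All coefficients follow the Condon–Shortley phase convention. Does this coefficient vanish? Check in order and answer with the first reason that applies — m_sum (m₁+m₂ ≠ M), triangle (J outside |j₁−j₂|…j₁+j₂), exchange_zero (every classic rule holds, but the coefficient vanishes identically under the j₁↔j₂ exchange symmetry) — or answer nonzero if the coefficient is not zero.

m-sum: m₁+m₂ = 1/2+5/2 = 3, M = 3  ✓
triangle: need |j₁−j₂| ≤ J ≤ j₁+j₂, i.e. J ∈ [1, 4]; J = 6 is outside ✗ ⇒ coefficient is 0

triangle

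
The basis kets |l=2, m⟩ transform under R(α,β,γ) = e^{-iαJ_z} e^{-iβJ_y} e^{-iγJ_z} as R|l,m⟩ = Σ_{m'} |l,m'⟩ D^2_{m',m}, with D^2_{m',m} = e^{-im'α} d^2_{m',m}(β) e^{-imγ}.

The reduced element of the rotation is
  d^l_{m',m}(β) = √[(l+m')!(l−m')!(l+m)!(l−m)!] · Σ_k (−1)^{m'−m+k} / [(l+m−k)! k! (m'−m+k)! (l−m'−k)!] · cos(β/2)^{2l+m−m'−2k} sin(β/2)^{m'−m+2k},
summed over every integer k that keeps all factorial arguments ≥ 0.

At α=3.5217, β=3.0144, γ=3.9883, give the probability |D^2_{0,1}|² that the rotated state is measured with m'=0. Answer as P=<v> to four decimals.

First d^2_{0,1}(β=3.0144), then the phase factors e^{-i(0)α} and e^{-i(1)γ}:
Half-angle: c=0.063553, s=0.997978. N=√(2·2·6·1)=4.898979
k∈{1,2} keeps every argument non-negative
  k=1: (−1)^0·4.8990/(2)·0.0636^3·0.9980^1 = +0.000628
  k=2: (−1)^1·4.8990/(2)·0.0636^1·0.9980^3 = -0.154731
d^2_{0,1}(3.0144) = +0.000628 -0.154731 = -0.154104
|D^2_{0,1}|² = |d^2_{0,1}(β)|² = (-0.154104)² = 0.023748 (the z-rotation phases have unit modulus)

P=0.0237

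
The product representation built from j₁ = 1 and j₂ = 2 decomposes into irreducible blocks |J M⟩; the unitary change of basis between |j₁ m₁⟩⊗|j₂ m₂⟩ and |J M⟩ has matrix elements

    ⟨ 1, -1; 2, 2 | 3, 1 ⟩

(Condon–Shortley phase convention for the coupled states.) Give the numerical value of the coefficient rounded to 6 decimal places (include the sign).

+√(1/15) = +0.258199

j₁+j₂−J=0  J+j₁−j₂=2  J−j₁+j₂=4  j₁+j₂+J+1=7
(j₁±m₁, j₂±m₂, J±M) = (0,2,4,0,4,2)
P² = 768/5
sum k=0..0:
  [0] +1/48 = 1/48
S = 1/48
C² = P²·S² = 1/15 ; C = +0.258199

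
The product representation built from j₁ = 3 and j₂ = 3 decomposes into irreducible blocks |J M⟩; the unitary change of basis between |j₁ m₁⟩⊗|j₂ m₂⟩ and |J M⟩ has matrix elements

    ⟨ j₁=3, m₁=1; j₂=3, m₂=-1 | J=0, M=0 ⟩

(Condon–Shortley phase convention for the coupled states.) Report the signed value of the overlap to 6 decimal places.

j₁+j₂−J=6  J+j₁−j₂=0  J−j₁+j₂=0  j₁+j₂+J+1=7
(j₁±m₁, j₂±m₂, J±M) = (4,2,2,4,0,0)
P² = 2304/7
sum k=2..2:
  [2] +1/48 = 1/48
S = 1/48
C² = P²·S² = 1/7 ; C = +0.377964

+√(1/7) ≈ +0.377964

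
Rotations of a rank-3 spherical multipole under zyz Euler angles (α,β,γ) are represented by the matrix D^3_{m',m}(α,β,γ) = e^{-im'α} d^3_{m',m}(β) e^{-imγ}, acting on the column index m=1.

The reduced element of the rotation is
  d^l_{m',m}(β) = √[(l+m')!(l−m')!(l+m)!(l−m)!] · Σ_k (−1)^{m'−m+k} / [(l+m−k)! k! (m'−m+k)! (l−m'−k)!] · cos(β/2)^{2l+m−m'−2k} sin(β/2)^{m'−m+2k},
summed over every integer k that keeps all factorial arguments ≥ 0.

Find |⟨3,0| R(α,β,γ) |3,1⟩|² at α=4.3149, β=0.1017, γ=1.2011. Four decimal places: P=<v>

P=0.0301

Split into d^3_{0,1}(β=0.1017) × two z-phases.
With c≡cos(β/2)=0.998707 and s≡sin(β/2)=0.050828, N=[6·6·24·2]^{1/2}=41.569219
Admissible k: 1..3 (factorial args all ≥0)
  k=1: (−1)^0·41.5692/(12)·0.9987^5·0.0508^1 = +0.174939
  k=2: (−1)^1·41.5692/(4)·0.9987^3·0.0508^3 = -0.001359
  k=3: (−1)^2·41.5692/(12)·0.9987^1·0.0508^5 = +0.000001
d^3_{0,1}(0.1017) = +0.174939 -0.001359 +0.000001 = +0.173580
|D^3_{0,1}|² = |d^3_{0,1}(β)|² = (+0.173580)² = 0.030130 (the z-rotation phases have unit modulus)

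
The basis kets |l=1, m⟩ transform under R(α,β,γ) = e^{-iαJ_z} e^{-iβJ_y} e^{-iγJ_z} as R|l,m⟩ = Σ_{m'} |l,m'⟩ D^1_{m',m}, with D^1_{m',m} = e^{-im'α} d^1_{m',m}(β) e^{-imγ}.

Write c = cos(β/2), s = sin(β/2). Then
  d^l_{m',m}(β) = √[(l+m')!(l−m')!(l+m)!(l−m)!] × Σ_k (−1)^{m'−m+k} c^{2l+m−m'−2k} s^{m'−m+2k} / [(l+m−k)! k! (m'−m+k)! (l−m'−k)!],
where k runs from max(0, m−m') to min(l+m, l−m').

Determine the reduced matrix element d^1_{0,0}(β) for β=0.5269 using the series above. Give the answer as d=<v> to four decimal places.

d^1_{0,0}(β=0.5269) via the finite sum:
c=cos(0.526900/2)=0.965497, s=sin(0.526900/2)=0.260413; N=√[1·1·1·1]=1.000000
The bounds max(0,m−m')=0 and min(l+m,l−m')=1 give 2 terms
  k=0: (−1)^0·1.0000/(1)·0.9655^2·0.2604^0 = +0.932185
  k=1: (−1)^1·1.0000/(1)·0.9655^0·0.2604^2 = -0.067815
d^1_{0,0}(0.5269) = +0.932185 -0.067815 = +0.864370

d=0.8644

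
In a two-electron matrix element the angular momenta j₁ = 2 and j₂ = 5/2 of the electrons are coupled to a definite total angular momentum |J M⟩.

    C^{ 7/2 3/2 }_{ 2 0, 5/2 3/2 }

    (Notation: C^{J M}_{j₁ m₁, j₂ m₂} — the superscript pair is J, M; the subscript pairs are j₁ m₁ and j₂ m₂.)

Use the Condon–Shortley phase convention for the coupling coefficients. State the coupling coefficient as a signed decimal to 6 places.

j₁+j₂−J=1  J+j₁−j₂=3  J−j₁+j₂=4  j₁+j₂+J+1=9
(j₁±m₁, j₂±m₂, J±M) = (2,2,4,1,5,2)
P² = 512/7
sum k=0..1:
  [0] +1/48 = 1/48
  [1] −1/12 = -1/12
S = -1/16
C² = P²·S² = 2/7 ; C = -0.534522

-0.534522  (= −√(2/7))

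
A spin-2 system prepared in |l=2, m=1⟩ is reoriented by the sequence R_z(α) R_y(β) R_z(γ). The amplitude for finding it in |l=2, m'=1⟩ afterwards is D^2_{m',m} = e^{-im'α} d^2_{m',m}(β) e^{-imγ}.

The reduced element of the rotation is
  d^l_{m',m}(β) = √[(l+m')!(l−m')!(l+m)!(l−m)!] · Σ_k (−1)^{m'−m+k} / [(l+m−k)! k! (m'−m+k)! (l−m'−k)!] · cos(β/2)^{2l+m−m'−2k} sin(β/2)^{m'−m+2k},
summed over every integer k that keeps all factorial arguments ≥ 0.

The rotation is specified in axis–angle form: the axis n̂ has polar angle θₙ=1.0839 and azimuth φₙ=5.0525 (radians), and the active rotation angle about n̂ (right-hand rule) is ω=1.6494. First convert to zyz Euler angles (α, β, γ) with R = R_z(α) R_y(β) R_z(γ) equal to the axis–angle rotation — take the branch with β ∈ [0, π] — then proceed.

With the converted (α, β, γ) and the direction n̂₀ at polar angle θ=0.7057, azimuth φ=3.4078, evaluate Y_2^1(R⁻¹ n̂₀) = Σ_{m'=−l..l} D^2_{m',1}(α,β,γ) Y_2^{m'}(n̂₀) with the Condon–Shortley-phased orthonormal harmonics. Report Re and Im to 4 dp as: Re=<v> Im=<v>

Axis–angle → zyz. n̂ = (sinθₙcosφₙ, sinθₙsinφₙ, cosθₙ) = (+0.294825, -0.833164, +0.467885), ω = 1.6494.
R = I cosω + sinω [n̂]ₓ + (1−cosω) n̂n̂ᵀ gives
  R = [+0.015224, -0.731366, -0.681815; +0.201515, +0.670147, -0.714350; +0.979367, -0.126521, +0.157584]
β = atan2(√(R₁₃²+R₂₃²), R₃₃) = 1.412553; α = atan2(R₂₃, R₁₃) mod 2π = 3.950289; γ = atan2(R₃₂, −R₃₁) mod 2π = 3.270067
Need the full column D^2_{m',1} for m'=−2..2 at α=3.9503, β=1.4126, γ=3.2701.
cos(β/2)=0.760784, sin(β/2)=0.649006
d^2_{-2,1}: single k=3 term ⇒ +0.415945;  D = -0.034019-0.414552i
d^2_{-1,1}: k∈[2..3] ⇒ +0.731376 -0.177416 = +0.553959;  D = +0.430666+0.348421i
d^2_{0,1}: k∈[1..2] ⇒ +0.700015 -0.509427 = +0.190588;  D = -0.189018+0.024418i
d^2_{1,1}: k∈[0..1] ⇒ +0.335000 -0.731376 = -0.396376;  D = -0.234682+0.319434i
d^2_{2,1}: single k=0 term ⇒ -0.571560;  D = -0.099553-0.562823i
Y_2^{m'}(θ=0.7057,φ=3.4078) and Σ D·Y over m':
  (-0.0340-0.4146i)·(+0.1400-0.0825i)  (+0.4307+0.3484i)·(-0.3679+0.1003i)  (-0.1890+0.0244i)·(+0.2328+0.0000i)  (-0.2347+0.3194i)·(+0.3679+0.1003i)  (-0.0996-0.5628i)·(+0.1400+0.0825i)
Y_2^1(R⁻¹ n̂) = -0.362287-0.127548i

Re=-0.3623 Im=-0.1275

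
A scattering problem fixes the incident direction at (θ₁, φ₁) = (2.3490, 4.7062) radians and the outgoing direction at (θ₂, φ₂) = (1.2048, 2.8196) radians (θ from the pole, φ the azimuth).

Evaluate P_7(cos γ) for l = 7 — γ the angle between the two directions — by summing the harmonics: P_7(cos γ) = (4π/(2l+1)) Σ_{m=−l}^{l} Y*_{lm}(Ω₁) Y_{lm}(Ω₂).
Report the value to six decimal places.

-0.129479

Term-by-term m-sum for l=7 (normalisation 4π/15 = 0.837758):
  term(m=-7) = (0.011536, 0.008586)   from Y*(Ω₁)=(0.002012, 0.046420), Y(Ω₂)=(0.195376, -0.240053)
  term(m=-6) = (-0.024217, 0.072104)   from Y*(Ω₁)=(0.171250, -0.006362), Y(Ω₂)=(-0.156839, 0.415218)
  term(m=-5) = (-0.062954, -0.000518)   from Y*(Ω₁)=(-0.011245, -0.363265), Y(Ω₂)=(0.006783, -0.173090)
  term(m=-4) = (0.036431, 0.114686)   from Y*(Ω₁)=(-0.451305, 0.011175), Y(Ω₂)=(-0.074387, -0.255962)
  term(m=-3) = (-0.047254, 0.033977)   from Y*(Ω₁)=(0.003861, 0.207904), Y(Ω₂)=(0.159152, 0.230244)
  term(m=-2) = (-0.032031, -0.023433)   from Y*(Ω₁)=(-0.249550, 0.003089), Y(Ω₂)=(0.127172, 0.095475)
  term(m=-1) = (0.031380, -0.096040)   from Y*(Ω₁)=(0.002067, 0.333991), Y(Ω₂)=(-0.286959, -0.095730)
  term(m=+0) = (0.019662, 0.000000)   from Y*(Ω₁)=(-0.157083, -0.000000), Y(Ω₂)=(-0.125171, 0.000000)
  term(m=+1) = (0.031380, 0.096040)   from Y*(Ω₁)=(-0.002067, 0.333991), Y(Ω₂)=(0.286959, -0.095730)
  term(m=+2) = (-0.032031, 0.023433)   from Y*(Ω₁)=(-0.249550, -0.003089), Y(Ω₂)=(0.127172, -0.095475)
  term(m=+3) = (-0.047254, -0.033977)   from Y*(Ω₁)=(-0.003861, 0.207904), Y(Ω₂)=(-0.159152, 0.230244)
  term(m=+4) = (0.036431, -0.114686)   from Y*(Ω₁)=(-0.451305, -0.011175), Y(Ω₂)=(-0.074387, 0.255962)
  term(m=+5) = (-0.062954, 0.000518)   from Y*(Ω₁)=(0.011245, -0.363265), Y(Ω₂)=(-0.006783, -0.173090)
  term(m=+6) = (-0.024217, -0.072104)   from Y*(Ω₁)=(0.171250, 0.006362), Y(Ω₂)=(-0.156839, -0.415218)
  term(m=+7) = (0.011536, -0.008586)   from Y*(Ω₁)=(-0.002012, 0.046420), Y(Ω₂)=(-0.195376, -0.240053)
Total Σ_m = (-0.154554, 0.000000). Multiply by 0.837758: (-0.129479, 0.000000). P_7(cos γ) = -0.129479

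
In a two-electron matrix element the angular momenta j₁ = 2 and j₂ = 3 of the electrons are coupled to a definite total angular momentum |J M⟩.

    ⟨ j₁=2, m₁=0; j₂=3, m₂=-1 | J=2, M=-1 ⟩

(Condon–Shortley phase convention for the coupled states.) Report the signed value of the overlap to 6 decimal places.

triangle: 3!·1!·3!/8! = 36/40320
(j±m)!: 2!·2!·2!·4!·1!·3! = 1152
prefactor² = (2J+1)·Δ·N² = 36/7
  k=1: −1/(1!·2!·1!·1!·0!·2!) = -1/4
  k=2: +1/(2!·1!·0!·0!·1!·3!) = 1/12
Σ = -1/6  ⇒  CG² = 36/7·(-1/6)² = 1/7
CG = −√(1/7) = -0.377964

−√(1/7) = -0.377964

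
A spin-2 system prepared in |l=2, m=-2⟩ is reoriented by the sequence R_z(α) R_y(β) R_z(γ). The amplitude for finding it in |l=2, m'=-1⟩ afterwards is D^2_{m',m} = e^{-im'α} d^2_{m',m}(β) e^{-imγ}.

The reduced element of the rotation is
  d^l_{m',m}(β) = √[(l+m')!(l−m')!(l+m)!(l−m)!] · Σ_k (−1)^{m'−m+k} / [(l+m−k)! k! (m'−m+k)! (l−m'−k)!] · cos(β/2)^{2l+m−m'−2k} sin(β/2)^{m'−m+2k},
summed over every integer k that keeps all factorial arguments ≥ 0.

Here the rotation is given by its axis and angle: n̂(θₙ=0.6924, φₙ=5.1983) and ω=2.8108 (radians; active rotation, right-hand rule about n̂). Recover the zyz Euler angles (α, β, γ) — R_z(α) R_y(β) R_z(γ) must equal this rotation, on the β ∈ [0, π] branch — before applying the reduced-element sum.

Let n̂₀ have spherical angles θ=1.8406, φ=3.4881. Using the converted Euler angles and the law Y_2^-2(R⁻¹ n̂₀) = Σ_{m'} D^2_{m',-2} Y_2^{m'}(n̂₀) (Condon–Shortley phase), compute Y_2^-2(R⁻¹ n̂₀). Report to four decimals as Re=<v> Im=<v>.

Re=-0.1456 Im=-0.3577

Axis–angle → zyz. n̂ = (sinθₙcosφₙ, sinθₙsinφₙ, cosθₙ) = (+0.298135, -0.564493, +0.769716), ω = 2.8108.
R = I cosω + sinω [n̂]ₓ + (1−cosω) n̂n̂ᵀ gives
  R = [-0.772835, -0.577465, +0.263175; -0.077468, -0.325756, -0.942275; +0.629861, -0.748610, +0.207020]
β = atan2(√(R₁₃²+R₂₃²), R₃₃) = 1.362268; α = atan2(R₂₃, R₁₃) mod 2π = 4.984746; γ = atan2(R₃₂, −R₃₁) mod 2π = 4.012924
Need the full column D^2_{m',-2} for m'=−2..2 at α=4.9847, β=1.3623, γ=4.0129.
cos(β/2)=0.776859, sin(β/2)=0.629674
d^2_{-2,-2}: single k=0 term ⇒ +0.364225;  D = +0.239226-0.274646i
d^2_{-1,-2}: single k=0 term ⇒ -0.590436;  D = -0.533131-0.253744i
d^2_{0,-2}: single k=0 term ⇒ +0.586128;  D = -0.100240+0.577493i
d^2_{1,-2}: single k=0 term ⇒ -0.387901;  D = +0.385944-0.038915i
d^2_{2,-2}: single k=0 term ⇒ +0.157204;  D = -0.057265-0.146403i
Y_2^{m'}(θ=1.8406,φ=3.4881) and Σ D·Y over m':
  (+0.2392-0.2746i)·(+0.2761-0.2292i)  (-0.5331-0.2537i)·(+0.1867-0.0674i)  (-0.1002+0.5775i)·(-0.2482+0.0000i)  (+0.3859-0.0389i)·(-0.1867-0.0674i)  (-0.0573-0.1464i)·(+0.2761+0.2292i)
Y_2^-2(R⁻¹ n̂) = -0.145581-0.357701i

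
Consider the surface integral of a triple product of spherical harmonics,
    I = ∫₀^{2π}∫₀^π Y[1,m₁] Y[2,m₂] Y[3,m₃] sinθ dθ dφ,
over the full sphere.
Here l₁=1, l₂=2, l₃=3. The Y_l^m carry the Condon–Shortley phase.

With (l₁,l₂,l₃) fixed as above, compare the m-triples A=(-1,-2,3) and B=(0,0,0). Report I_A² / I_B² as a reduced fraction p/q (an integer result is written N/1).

5/3

l's match ⇒ only the (l;m) 3-j factors differ between A and B.
A: triangle coeff Δ(1,2,3) = 1/105; Σ_t [0,0]: t=0:+1/48 = 1/48; (3j)²=1/7 [(1 2 3; -1 -2 3)], sign=+1
B: triangle coeff Δ(1,2,3) = 1/105; Σ_t [0,0]: t=0:+1/4 = 1/4; (3j)²=3/35 [(1 2 3; 0 0 0)], sign=-1
I_A²/I_B² = (1/7)/(3/35) = 5/3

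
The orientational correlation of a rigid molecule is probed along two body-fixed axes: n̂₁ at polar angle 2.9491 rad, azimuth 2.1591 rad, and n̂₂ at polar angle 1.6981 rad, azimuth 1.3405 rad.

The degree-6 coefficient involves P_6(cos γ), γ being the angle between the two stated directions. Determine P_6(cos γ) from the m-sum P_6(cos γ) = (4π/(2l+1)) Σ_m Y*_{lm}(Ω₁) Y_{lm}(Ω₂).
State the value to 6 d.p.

Expand P_6 via completeness: Σ_{m} conj(Y_{6,m}) at Ω₁ times Y_{6,m} at Ω₂ —
  [-6]  conj(Y_{6,-6})(Ω₁) = +0.000022+0.000009i ; Y_{6,-6}(Ω₂) = -0.086450-0.451904i ; Δ = +0.000002-0.000011i
  [-5]  conj(Y_{6,-5})(Ω₁) = +0.000084+0.000412i ; Y_{6,-5}(Ω₂) = -0.186330+0.083057i ; Δ = -0.000050-0.000070i
  [-4]  conj(Y_{6,-4})(Ω₁) = -0.003233+0.003253i ; Y_{6,-4}(Ω₂) = -0.171867-0.226262i ; Δ = +0.001292+0.000173i
  [-3]  conj(Y_{6,-3})(Ω₁) = -0.033371-0.006560i ; Y_{6,-3}(Ω₂) = -0.145170+0.175574i ; Δ = +0.005996-0.004907i
  [-2]  conj(Y_{6,-2})(Ω₁) = -0.065407-0.157243i ; Y_{6,-2}(Ω₂) = -0.206228-0.102328i ; Δ = -0.002602+0.039121i
  [-1]  conj(Y_{6,-1})(Ω₁) = +0.288774-0.432879i ; Y_{6,-1}(Ω₂) = -0.053588+0.228565i ; Δ = +0.083466+0.089201i
  [+0]  conj(Y_{6,0})(Ω₁) = +0.657719-0.000000i ; Y_{6,0}(Ω₂) = -0.215398+0.000000i ; Δ = -0.141671+0.000000i
  [+1]  conj(Y_{6,1})(Ω₁) = -0.288774-0.432879i ; Y_{6,1}(Ω₂) = +0.053588+0.228565i ; Δ = +0.083466-0.089201i
  [+2]  conj(Y_{6,2})(Ω₁) = -0.065407+0.157243i ; Y_{6,2}(Ω₂) = -0.206228+0.102328i ; Δ = -0.002602-0.039121i
  [+3]  conj(Y_{6,3})(Ω₁) = +0.033371-0.006560i ; Y_{6,3}(Ω₂) = +0.145170+0.175574i ; Δ = +0.005996+0.004907i
  [+4]  conj(Y_{6,4})(Ω₁) = -0.003233-0.003253i ; Y_{6,4}(Ω₂) = -0.171867+0.226262i ; Δ = +0.001292-0.000173i
  [+5]  conj(Y_{6,5})(Ω₁) = -0.000084+0.000412i ; Y_{6,5}(Ω₂) = +0.186330+0.083057i ; Δ = -0.000050+0.000070i
  [+6]  conj(Y_{6,6})(Ω₁) = +0.000022-0.000009i ; Y_{6,6}(Ω₂) = -0.086450+0.451904i ; Δ = +0.000002+0.000011i
Accumulated sum +0.034538+0.000000i; after 4π/(2l+1) scaling, +0.033386+0.000000i ⇒ P_6 = 0.033386

0.033386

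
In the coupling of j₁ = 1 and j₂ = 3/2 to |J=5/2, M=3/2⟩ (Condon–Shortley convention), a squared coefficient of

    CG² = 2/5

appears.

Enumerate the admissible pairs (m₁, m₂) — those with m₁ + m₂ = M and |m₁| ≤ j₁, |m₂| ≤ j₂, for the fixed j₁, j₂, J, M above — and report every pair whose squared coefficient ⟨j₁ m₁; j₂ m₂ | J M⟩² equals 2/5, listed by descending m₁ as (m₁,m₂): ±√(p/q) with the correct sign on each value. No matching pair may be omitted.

Admissible pairs with m₁+m₂ = M = 3/2: (0,3/2), (1,1/2)
  (m₁,m₂)=(1,1/2): CG² = 3/5, CG = +√(3/5)
  (m₁,m₂)=(0,3/2): CG² = 2/5, CG = +√(2/5)   ← matches the target
Pairs with CG² = 2/5: (0,3/2): +√(2/5)

(0,3/2): +√(2/5)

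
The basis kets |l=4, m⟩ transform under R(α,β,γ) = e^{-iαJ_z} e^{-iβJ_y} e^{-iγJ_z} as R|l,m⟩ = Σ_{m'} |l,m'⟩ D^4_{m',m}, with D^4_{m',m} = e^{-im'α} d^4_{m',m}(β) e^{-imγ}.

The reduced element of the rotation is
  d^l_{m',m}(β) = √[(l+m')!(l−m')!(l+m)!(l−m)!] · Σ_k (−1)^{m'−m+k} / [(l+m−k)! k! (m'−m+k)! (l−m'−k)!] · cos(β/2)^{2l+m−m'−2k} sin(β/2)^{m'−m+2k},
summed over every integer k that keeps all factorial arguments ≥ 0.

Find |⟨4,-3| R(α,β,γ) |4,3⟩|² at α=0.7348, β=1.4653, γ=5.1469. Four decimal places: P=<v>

P=0.0938

First d^4_{-3,3}(β=1.4653), then the phase factors e^{-i(-3)α} and e^{-i(3)γ}:
c=cos(1.465300/2)=0.743405, s=sin(1.465300/2)=0.668842; N=√[1·5040·5040·1]=5040.000000
k: max(0,(3)−(-3))=6 … min(4+(3),4−(-3))=7
  k=6: (−1)^0·5040.0000/(720)·0.7434^2·0.6688^6 = +0.346330
  k=7: (−1)^1·5040.0000/(5040)·0.7434^0·0.6688^8 = -0.040049
d^4_{-3,3}(1.4653) = +0.346330 -0.040049 = +0.306281
|D^4_{-3,3}|² = |d^4_{-3,3}(β)|² = (+0.306281)² = 0.093808 (the z-rotation phases have unit modulus)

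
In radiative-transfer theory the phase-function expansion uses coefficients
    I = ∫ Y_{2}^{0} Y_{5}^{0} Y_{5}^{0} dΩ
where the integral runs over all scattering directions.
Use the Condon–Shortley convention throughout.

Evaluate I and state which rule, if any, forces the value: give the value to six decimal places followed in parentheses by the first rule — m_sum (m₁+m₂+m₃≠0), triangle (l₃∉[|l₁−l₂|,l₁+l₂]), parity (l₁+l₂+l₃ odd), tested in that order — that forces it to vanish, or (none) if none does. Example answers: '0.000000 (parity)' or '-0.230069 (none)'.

0.161739 (none)

Rules hold: Σm=0, L=12 even, 3≤5≤7.
N = 5·11·11 = 605
Δ = 2!·2!·8!/13! = 1/38610
Racah Σ t=0..2: t=0:+1/2880 t=1:−1/576 t=2:+1/2880 = -1/960
⇒ 3j(2 5 5; 0 0 0)² = 10/429, sgn +1
(m-triple is (0,0,0) — same symbol as above.)
4πI² = N·(3j₀)²·(3jₘ)² = 500/1521
I = +1·√(0.328731/4π) = 0.16173926
No selection rule forces the value: the integral is nonzero (none).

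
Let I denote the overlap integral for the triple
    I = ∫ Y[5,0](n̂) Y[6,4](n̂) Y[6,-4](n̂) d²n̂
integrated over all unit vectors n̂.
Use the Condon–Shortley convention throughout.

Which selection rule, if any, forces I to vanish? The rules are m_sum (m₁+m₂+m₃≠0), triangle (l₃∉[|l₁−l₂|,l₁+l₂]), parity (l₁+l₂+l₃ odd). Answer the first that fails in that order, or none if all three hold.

m₁+m₂+m₃ = 0 + 4 − 4 = 0  ✓
triangle: |5−6|=1 ≤ l₃=6 ≤ 5+6=11  ✓
parity: l₁+l₂+l₃ = 17 is odd  ✗

parity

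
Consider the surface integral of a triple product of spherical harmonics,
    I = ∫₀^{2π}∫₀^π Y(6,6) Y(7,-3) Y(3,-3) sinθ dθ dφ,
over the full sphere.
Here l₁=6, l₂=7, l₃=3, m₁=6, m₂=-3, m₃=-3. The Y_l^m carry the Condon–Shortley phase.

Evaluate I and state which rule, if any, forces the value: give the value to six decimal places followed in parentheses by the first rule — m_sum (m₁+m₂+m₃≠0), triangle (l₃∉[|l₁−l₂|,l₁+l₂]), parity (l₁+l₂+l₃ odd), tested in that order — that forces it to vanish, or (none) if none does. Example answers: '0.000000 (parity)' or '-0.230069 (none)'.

0.026979 (none)

m-sum 0 ✓  L=16 even ✓  1≤3≤13 ✓
Π(2lᵢ+1) = 13×15×7 = 1365
triangle coeff Δ(6,7,3) = 1/2042040
Σ_t [4,6]: t=4:+1/207360 t=5:−1/57600 t=6:+1/207360 = -1/129600
(3j)²=168/12155 [(6 7 3; 0 0 0)], sign=+1
Σ_t [0,0]: t=0:+1/174182400 = 1/174182400
(3j)²=3/6188 [(6 7 3; 6 -3 -3)], sign=+1
⇒ 4πI² = 378/41327
I = (+1)√(378/41327/(4π)) = 0.02697889
No selection rule forces the value: the integral is nonzero (none).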